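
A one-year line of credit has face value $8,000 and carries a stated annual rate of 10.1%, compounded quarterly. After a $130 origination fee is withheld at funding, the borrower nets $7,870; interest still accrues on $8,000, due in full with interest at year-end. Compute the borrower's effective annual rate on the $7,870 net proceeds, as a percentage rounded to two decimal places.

Amount owed after one year: 8,000 × (1 + 0.101/4)^4 = 8,000 × 1.104890 = $8,839.12.
Effective rate on net proceeds: 8,839.12 / 7,870 − 1 = 0.123141 = 12.31%.

12.31%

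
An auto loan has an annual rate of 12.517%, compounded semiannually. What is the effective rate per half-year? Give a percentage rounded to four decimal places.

With a nominal annual rate compounded semiannually, the periodic rate is the nominal rate divided by 2.
i = 0.12517 / 2 = 0.0625850 = 6.2585%.

6.2585%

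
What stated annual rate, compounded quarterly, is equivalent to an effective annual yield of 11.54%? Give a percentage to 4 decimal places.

11.0718%

(1 + r/4)^4 − 1 = 0.1154, so 1 + r/4 = 1.1154^(1/4).
r/4 = 0.027679, so r = 0.110718 = 11.0718%.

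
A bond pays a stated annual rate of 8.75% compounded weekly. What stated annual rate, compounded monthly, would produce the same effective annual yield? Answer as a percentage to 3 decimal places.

EAR = (1 + 0.0875/52)^52 − 1 = 0.091362.
Solve (1 + r/12)^12 = 1.091362: r/12 = 1.091362^(1/12) − 1 = 0.007312, so r = 0.087746 = 8.775%.

8.775%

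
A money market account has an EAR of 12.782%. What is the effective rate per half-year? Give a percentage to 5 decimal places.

The per-half-year rate i satisfies (1 + i)^2 = 1 + 0.12782.
i = 1.12782^(1/2) − 1 = 0.0619887 = 6.19887%.

6.19887%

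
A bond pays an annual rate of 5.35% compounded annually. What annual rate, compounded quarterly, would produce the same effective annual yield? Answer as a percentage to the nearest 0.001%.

5.246%

Compounded annually, EAR = nominal = 0.053500.
Solve (1 + r/4)^4 = 1.053500: r/4 = 1.053500^(1/4) − 1 = 0.013115, so r = 0.052459 = 5.246%.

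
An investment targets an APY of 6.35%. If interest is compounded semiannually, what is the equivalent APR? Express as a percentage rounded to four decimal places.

(1 + r/2)^2 − 1 = 0.0635, so 1 + r/2 = 1.0635^(1/2).
r/2 = 0.031261, so r = 0.062523 = 6.2523%.

6.2523%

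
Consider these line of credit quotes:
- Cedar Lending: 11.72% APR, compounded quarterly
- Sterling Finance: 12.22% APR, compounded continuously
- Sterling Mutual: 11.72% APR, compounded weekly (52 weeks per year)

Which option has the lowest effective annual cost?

Cedar Lending

Cedar Lending: (1 + 0.1172/4)^4 − 1 = 12.245%
Sterling Finance: e^0.1222 − 1 = 12.998%
Sterling Mutual: (1 + 0.1172/52)^52 − 1 = 12.420%
The lowest effective annual rate is Cedar Lending at 12.245%.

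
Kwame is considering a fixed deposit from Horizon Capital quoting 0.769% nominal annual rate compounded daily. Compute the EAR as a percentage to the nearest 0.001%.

EAR = (1 + 0.00769/365)^365 − 1.
= (1 + 0.000021)^365 − 1 = 1.007720 − 1 = 0.772%.

0.772%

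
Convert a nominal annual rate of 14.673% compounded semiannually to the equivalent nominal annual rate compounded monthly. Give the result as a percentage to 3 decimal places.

EAR = (1 + 0.14673/2)^2 − 1 = 0.152112.
Solve (1 + r/12)^12 = 1.152112: r/12 = 1.152112^(1/12) − 1 = 0.011870, so r = 0.142436 = 14.244%.

14.244%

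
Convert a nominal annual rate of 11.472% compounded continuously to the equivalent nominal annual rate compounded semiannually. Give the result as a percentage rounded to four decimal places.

11.8074%

EAR under continuous compounding: e^0.11472 − 1 = 0.121559.
Solve (1 + r/2)^2 = 1.121559: r/2 = 1.121559^(1/2) − 1 = 0.059037, so r = 0.118074 = 11.8074%.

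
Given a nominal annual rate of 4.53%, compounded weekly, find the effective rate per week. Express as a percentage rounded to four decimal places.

With a nominal annual rate compounded weekly, the periodic rate is the nominal rate divided by 52.
i = 0.0453 / 52 = 0.0008712 = 0.0871%.

0.0871%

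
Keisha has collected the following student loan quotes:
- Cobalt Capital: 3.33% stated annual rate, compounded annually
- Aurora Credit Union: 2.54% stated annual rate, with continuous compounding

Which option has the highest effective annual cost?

Cobalt Capital

Cobalt Capital: compounded annually, EAR = 3.330%
Aurora Credit Union: e^0.0254 − 1 = 2.573%
The highest effective annual rate is Cobalt Capital at 3.330%.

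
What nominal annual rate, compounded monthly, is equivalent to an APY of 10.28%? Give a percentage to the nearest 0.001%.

9.825%

(1 + r/12)^12 − 1 = 0.1028, so 1 + r/12 = 1.1028^(1/12).
r/12 = 0.008188, so r = 0.098252 = 9.825%.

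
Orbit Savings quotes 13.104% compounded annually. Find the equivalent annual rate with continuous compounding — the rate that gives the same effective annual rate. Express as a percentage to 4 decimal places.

12.3138%

Compounded annually, EAR = nominal = 0.131040.
Equivalent continuous rate: r = ln(1 + 0.131040) = 0.123138 = 12.3138%.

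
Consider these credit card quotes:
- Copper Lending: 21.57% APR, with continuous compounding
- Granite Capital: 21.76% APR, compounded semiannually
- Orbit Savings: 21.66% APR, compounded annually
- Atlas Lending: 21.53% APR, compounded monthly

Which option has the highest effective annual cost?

Copper Lending

Copper Lending: e^0.2157 − 1 = 24.073%
Granite Capital: (1 + 0.2176/2)^2 − 1 = 22.944%
Orbit Savings: compounded annually, EAR = 21.660%
Atlas Lending: (1 + 0.2153/12)^12 − 1 = 23.787%
The highest effective annual rate is Copper Lending at 24.073%.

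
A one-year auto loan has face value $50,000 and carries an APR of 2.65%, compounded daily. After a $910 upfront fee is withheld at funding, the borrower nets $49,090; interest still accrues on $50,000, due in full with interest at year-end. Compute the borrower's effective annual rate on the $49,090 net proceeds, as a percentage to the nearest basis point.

4.59%

Amount owed after one year: 50,000 × (1 + 0.0265/365)^365 = 50,000 × 1.026853 = $51,342.66.
Effective rate on net proceeds: 51,342.66 / 49,090 − 1 = 0.045888 = 4.59%.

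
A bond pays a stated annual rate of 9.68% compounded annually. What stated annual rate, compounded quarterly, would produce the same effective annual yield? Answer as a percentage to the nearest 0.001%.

Compounded annually, EAR = nominal = 0.096800.
Solve (1 + r/4)^4 = 1.096800: r/4 = 1.096800^(1/4) − 1 = 0.023368, so r = 0.093472 = 9.347%.

9.347%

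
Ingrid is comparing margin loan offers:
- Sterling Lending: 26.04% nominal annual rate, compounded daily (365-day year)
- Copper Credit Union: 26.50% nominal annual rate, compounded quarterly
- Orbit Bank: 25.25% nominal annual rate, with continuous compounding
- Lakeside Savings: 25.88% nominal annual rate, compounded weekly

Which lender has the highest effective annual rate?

Sterling Lending

Sterling Lending: (1 + 0.2604/365)^365 − 1 = 29.733%
Copper Credit Union: (1 + 0.2650/4)^4 − 1 = 29.252%
Orbit Bank: e^0.2525 − 1 = 28.724%
Lakeside Savings: (1 + 0.2588/52)^52 − 1 = 29.454%
The highest effective annual rate is Sterling Lending at 29.733%.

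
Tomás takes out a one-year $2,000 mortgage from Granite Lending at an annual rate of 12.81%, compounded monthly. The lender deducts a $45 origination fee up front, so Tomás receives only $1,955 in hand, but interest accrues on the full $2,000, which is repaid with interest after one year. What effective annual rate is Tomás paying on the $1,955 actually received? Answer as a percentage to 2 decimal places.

Amount owed after one year: 2,000 × (1 + 0.1281/12)^12 = 2,000 × 1.135895 = $2,271.79.
Effective rate on net proceeds: 2,271.79 / 1,955 − 1 = 0.162041 = 16.20%.

16.20%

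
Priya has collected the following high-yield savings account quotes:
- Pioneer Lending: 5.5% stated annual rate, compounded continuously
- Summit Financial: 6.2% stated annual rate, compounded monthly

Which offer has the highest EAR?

Pioneer Lending: e^0.055 − 1 = 5.654%
Summit Financial: (1 + 0.062/12)^12 − 1 = 6.379%
The highest effective annual rate is Summit Financial at 6.379%.

Summit Financial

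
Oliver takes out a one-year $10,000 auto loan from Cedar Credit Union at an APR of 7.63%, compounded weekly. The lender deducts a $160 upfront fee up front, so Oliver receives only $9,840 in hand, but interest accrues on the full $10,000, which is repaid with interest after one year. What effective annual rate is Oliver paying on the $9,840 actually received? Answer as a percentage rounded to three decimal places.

Amount owed after one year: 10,000 × (1 + 0.0763/52)^52 = 10,000 × 1.079226 = $10,792.26.
Effective rate on net proceeds: 10,792.26 / 9,840 − 1 = 0.096774 = 9.677%.

9.677%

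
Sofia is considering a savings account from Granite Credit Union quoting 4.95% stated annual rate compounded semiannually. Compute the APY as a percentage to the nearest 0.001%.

EAR = (1 + 0.0495/2)^2 − 1.
= (1 + 0.024750)^2 − 1 = 1.050113 − 1 = 5.011%.

5.011%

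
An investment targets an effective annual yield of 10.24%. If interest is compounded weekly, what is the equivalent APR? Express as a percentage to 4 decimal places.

(1 + r/52)^52 − 1 = 0.1024, so 1 + r/52 = 1.1024^(1/52).
r/52 = 0.001877, so r = 0.097581 = 9.7581%.

9.7581%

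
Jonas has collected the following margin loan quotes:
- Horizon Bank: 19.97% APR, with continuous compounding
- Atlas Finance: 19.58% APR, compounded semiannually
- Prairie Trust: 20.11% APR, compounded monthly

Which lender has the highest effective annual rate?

Horizon Bank: e^0.1997 − 1 = 22.104%
Atlas Finance: (1 + 0.1958/2)^2 − 1 = 20.538%
Prairie Trust: (1 + 0.2011/12)^12 − 1 = 22.071%
The highest effective annual rate is Horizon Bank at 22.104%.

Horizon Bank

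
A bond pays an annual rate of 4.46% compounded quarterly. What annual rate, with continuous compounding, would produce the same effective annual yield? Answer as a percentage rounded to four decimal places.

4.4353%

EAR = (1 + 0.0446/4)^4 − 1 = 0.045351.
Equivalent continuous rate: r = ln(1 + 0.045351) = 0.044353 = 4.4353%.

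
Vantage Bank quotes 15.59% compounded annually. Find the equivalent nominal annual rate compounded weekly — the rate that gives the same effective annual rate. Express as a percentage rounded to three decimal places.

14.508%

Compounded annually, EAR = nominal = 0.155900.
Solve (1 + r/52)^52 = 1.155900: r/52 = 1.155900^(1/52) − 1 = 0.002790, so r = 0.145081 = 14.508%.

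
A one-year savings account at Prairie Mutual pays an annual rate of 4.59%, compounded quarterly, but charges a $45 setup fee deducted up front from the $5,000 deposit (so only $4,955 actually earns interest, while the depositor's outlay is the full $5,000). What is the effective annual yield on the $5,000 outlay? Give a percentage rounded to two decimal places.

Value after one year: 4,955 × (1 + 0.0459/4)^4 = 4,955 × 1.046696 = $5,186.38.
Effective yield on the $5,000 outlay: 5,186.38 / 5,000 − 1 = 0.037276 = 3.73%.

3.73%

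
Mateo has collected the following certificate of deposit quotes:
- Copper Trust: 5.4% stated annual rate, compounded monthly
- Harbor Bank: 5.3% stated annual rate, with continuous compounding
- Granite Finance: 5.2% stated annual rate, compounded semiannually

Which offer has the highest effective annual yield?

Copper Trust

Copper Trust: (1 + 0.054/12)^12 − 1 = 5.536%
Harbor Bank: e^0.053 − 1 = 5.443%
Granite Finance: (1 + 0.052/2)^2 − 1 = 5.268%
The highest effective annual rate is Copper Trust at 5.536%.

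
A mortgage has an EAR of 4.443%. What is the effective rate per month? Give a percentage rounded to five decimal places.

0.36292%

The per-month rate i satisfies (1 + i)^12 = 1 + 0.04443.
i = 1.04443^(1/12) − 1 = 0.0036292 = 0.36292%.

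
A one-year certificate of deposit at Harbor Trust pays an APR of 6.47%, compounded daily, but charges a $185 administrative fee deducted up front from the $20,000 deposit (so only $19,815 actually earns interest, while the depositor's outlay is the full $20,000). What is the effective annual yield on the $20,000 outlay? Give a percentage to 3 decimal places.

5.696%

Value after one year: 19,815 × (1 + 0.0647/365)^365 = 19,815 × 1.066833 = $21,139.29.
Effective yield on the $20,000 outlay: 21,139.29 / 20,000 − 1 = 0.056965 = 5.696%.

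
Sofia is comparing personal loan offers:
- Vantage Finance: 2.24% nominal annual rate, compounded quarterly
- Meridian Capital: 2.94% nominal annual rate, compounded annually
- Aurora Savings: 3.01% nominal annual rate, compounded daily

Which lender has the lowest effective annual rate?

Vantage Finance: (1 + 0.0224/4)^4 − 1 = 2.259%
Meridian Capital: compounded annually, EAR = 2.940%
Aurora Savings: (1 + 0.0301/365)^365 − 1 = 3.056%
The lowest effective annual rate is Vantage Finance at 2.259%.

Vantage Finance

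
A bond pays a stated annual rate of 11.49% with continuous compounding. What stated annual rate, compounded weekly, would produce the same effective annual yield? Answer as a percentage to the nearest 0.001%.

EAR under continuous compounding: e^0.1149 − 1 = 0.121761.
Solve (1 + r/52)^52 = 1.121761: r/52 = 1.121761^(1/52) − 1 = 0.002212, so r = 0.115027 = 11.503%.

11.503%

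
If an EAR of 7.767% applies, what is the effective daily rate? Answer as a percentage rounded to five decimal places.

0.02050%

The per-day rate i satisfies (1 + i)^365 = 1 + 0.07767.
i = 1.07767^(1/365) − 1 = 0.0002050 = 0.02050%.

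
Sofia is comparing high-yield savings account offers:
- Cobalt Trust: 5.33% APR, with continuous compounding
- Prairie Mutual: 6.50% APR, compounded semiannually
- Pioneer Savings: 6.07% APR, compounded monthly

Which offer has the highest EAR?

Prairie Mutual

Cobalt Trust: e^0.0533 − 1 = 5.475%
Prairie Mutual: (1 + 0.0650/2)^2 − 1 = 6.606%
Pioneer Savings: (1 + 0.0607/12)^12 − 1 = 6.242%
The highest effective annual rate is Prairie Mutual at 6.606%.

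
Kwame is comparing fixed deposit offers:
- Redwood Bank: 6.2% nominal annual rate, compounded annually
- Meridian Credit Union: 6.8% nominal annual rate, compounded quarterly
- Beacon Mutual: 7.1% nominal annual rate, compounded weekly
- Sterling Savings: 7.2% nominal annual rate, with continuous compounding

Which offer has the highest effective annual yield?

Sterling Savings

Redwood Bank: compounded annually, EAR = 6.200%
Meridian Credit Union: (1 + 0.068/4)^4 − 1 = 6.975%
Beacon Mutual: (1 + 0.071/52)^52 − 1 = 7.353%
Sterling Savings: e^0.072 − 1 = 7.466%
The highest effective annual rate is Sterling Savings at 7.466%.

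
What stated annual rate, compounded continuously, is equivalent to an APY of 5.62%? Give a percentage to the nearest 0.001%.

5.468%

Continuous: nominal r satisfies e^r − 1 = 0.0562.
r = ln(1 + 0.0562) = ln(1.0562) = 0.054678 = 5.468%.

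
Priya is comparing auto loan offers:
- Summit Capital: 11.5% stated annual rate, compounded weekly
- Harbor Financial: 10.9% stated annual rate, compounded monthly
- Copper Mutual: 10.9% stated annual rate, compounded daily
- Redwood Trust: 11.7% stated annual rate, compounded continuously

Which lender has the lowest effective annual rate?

Harbor Financial

Summit Capital: (1 + 0.115/52)^52 − 1 = 12.173%
Harbor Financial: (1 + 0.109/12)^12 − 1 = 11.461%
Copper Mutual: (1 + 0.109/365)^365 − 1 = 11.514%
Redwood Trust: e^0.117 − 1 = 12.412%
The lowest effective annual rate is Harbor Financial at 11.461%.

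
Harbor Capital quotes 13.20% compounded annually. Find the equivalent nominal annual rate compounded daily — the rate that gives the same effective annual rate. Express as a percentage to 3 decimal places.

12.401%

Compounded annually, EAR = nominal = 0.132000.
Solve (1 + r/365)^365 = 1.132000: r/365 = 1.132000^(1/365) − 1 = 0.000340, so r = 0.124007 = 12.401%.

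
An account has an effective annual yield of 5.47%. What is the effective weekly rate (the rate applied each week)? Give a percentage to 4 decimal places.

The per-week rate i satisfies (1 + i)^52 = 1 + 0.0547.
i = 1.0547^(1/52) − 1 = 0.0010247 = 0.1025%.

0.1025%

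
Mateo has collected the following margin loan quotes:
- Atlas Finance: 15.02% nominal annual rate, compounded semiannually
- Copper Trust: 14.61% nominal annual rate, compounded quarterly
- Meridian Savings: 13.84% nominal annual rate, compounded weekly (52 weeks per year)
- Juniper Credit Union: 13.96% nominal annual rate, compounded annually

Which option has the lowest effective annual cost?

Juniper Credit Union

Atlas Finance: (1 + 0.1502/2)^2 − 1 = 15.584%
Copper Trust: (1 + 0.1461/4)^4 − 1 = 15.430%
Meridian Savings: (1 + 0.1384/52)^52 − 1 = 14.822%
Juniper Credit Union: compounded annually, EAR = 13.960%
The lowest effective annual rate is Juniper Credit Union at 13.960%.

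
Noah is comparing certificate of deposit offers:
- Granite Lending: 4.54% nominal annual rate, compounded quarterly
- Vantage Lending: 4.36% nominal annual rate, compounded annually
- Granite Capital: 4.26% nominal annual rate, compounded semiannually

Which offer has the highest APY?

Granite Lending: (1 + 0.0454/4)^4 − 1 = 4.618%
Vantage Lending: compounded annually, EAR = 4.360%
Granite Capital: (1 + 0.0426/2)^2 − 1 = 4.305%
The highest effective annual rate is Granite Lending at 4.618%.

Granite Lending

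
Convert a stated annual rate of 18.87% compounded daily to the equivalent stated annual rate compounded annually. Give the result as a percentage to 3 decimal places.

EAR = (1 + 0.1887/365)^365 − 1 = 0.207620.
Compounded annually, the equivalent nominal rate is the EAR itself: 20.762%.

20.762%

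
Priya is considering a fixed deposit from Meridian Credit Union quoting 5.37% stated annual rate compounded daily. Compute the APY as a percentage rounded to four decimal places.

EAR = (1 + 0.0537/365)^365 − 1.
= (1 + 0.000147)^365 − 1 = 1.055164 − 1 = 5.5164%.

5.5164%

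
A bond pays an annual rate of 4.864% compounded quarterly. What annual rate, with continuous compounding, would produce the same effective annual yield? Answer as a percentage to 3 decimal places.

4.835%

EAR = (1 + 0.04864/4)^4 − 1 = 0.049534.
Equivalent continuous rate: r = ln(1 + 0.049534) = 0.048347 = 4.835%.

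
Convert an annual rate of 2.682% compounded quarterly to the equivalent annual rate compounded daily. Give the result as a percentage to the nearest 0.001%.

2.673%

EAR = (1 + 0.02682/4)^4 − 1 = 0.027091.
Solve (1 + r/365)^365 = 1.027091: r/365 = 1.027091^(1/365) − 1 = 0.000073, so r = 0.026731 = 2.673%.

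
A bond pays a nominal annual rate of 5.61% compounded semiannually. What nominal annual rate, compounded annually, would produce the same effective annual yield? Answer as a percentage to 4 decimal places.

EAR = (1 + 0.0561/2)^2 − 1 = 0.056887.
Compounded annually, the equivalent nominal rate is the EAR itself: 5.6887%.

5.6887%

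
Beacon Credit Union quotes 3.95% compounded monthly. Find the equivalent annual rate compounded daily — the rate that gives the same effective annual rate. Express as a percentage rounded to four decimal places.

3.9437%

EAR = (1 + 0.0395/12)^12 − 1 = 0.040223.
Solve (1 + r/365)^365 = 1.040223: r/365 = 1.040223^(1/365) − 1 = 0.000108, so r = 0.039437 = 3.9437%.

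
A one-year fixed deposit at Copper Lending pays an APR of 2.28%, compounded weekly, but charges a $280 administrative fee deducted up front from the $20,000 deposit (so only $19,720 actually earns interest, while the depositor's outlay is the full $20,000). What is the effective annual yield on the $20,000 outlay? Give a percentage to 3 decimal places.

Value after one year: 19,720 × (1 + 0.0228/52)^52 = 19,720 × 1.023057 = $20,174.68.
Effective yield on the $20,000 outlay: 20,174.68 / 20,000 − 1 = 0.008734 = 0.873%.

0.873%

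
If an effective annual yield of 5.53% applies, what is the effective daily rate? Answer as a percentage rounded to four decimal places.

0.0147%

The per-day rate i satisfies (1 + i)^365 = 1 + 0.0553.
i = 1.0553^(1/365) − 1 = 0.0001475 = 0.0147%.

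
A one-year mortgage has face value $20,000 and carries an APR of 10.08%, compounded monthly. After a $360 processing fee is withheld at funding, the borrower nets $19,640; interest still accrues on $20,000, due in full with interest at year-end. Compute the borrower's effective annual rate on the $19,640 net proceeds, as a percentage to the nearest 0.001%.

Amount owed after one year: 20,000 × (1 + 0.1008/12)^12 = 20,000 × 1.105590 = $22,111.80.
Effective rate on net proceeds: 22,111.80 / 19,640 − 1 = 0.125855 = 12.586%.

12.586%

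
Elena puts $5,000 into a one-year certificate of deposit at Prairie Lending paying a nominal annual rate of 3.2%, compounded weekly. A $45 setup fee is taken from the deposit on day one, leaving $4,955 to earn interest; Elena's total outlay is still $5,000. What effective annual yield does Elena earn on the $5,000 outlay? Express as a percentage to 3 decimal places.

Value after one year: 4,955 × (1 + 0.032/52)^52 = 4,955 × 1.032507 = $5,116.07.
Effective yield on the $5,000 outlay: 5,116.07 / 5,000 − 1 = 0.023215 = 2.321%.

2.321%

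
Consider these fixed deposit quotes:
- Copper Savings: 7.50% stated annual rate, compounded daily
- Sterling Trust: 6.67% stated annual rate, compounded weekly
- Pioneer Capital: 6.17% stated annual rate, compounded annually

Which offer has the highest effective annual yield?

Copper Savings

Copper Savings: (1 + 0.0750/365)^365 − 1 = 7.788%
Sterling Trust: (1 + 0.0667/52)^52 − 1 = 6.893%
Pioneer Capital: compounded annually, EAR = 6.170%
The highest effective annual rate is Copper Savings at 7.788%.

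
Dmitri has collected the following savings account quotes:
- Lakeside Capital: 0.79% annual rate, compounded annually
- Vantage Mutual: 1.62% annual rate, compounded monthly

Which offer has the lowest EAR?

Lakeside Capital: compounded annually, EAR = 0.790%
Vantage Mutual: (1 + 0.0162/12)^12 − 1 = 1.632%
The lowest effective annual rate is Lakeside Capital at 0.790%.

Lakeside Capital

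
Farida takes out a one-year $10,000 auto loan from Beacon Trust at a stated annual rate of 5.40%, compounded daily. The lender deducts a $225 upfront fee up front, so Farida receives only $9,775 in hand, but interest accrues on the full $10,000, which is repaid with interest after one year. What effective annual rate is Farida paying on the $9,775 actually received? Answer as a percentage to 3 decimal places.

7.978%

Amount owed after one year: 10,000 × (1 + 0.0540/365)^365 = 10,000 × 1.055480 = $10,554.80.
Effective rate on net proceeds: 10,554.80 / 9,775 − 1 = 0.079775 = 7.978%.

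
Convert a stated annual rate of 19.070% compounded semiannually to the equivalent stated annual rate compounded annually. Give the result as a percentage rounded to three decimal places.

19.979%

EAR = (1 + 0.19070/2)^2 − 1 = 0.199792.
Compounded annually, the equivalent nominal rate is the EAR itself: 19.979%.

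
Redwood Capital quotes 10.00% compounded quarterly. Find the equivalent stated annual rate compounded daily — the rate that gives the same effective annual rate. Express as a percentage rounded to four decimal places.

EAR = (1 + 0.1000/4)^4 − 1 = 0.103813.
Solve (1 + r/365)^365 = 1.103813: r/365 = 1.103813^(1/365) − 1 = 0.000271, so r = 0.098784 = 9.8784%.

9.8784%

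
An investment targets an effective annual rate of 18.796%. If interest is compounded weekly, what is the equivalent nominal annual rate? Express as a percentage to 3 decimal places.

17.252%

(1 + r/52)^52 − 1 = 0.18796, so 1 + r/52 = 1.18796^(1/52).
r/52 = 0.003318, so r = 0.172523 = 17.252%.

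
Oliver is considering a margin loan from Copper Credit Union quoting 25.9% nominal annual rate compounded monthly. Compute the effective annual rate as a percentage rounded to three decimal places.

29.207%

EAR = (1 + 0.259/12)^12 − 1.
= (1 + 0.021583)^12 − 1 = 1.292069 − 1 = 29.207%.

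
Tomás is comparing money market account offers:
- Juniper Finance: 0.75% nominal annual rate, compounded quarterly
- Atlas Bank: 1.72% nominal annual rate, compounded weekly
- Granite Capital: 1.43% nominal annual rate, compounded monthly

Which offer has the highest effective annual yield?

Juniper Finance: (1 + 0.0075/4)^4 − 1 = 0.752%
Atlas Bank: (1 + 0.0172/52)^52 − 1 = 1.735%
Granite Capital: (1 + 0.0143/12)^12 − 1 = 1.439%
The highest effective annual rate is Atlas Bank at 1.735%.

Atlas Bank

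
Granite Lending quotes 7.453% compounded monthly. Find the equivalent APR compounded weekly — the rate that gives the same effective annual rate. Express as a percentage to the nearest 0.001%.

7.435%

EAR = (1 + 0.07453/12)^12 − 1 = 0.077129.
Solve (1 + r/52)^52 = 1.077129: r/52 = 1.077129^(1/52) − 1 = 0.001430, so r = 0.074353 = 7.435%.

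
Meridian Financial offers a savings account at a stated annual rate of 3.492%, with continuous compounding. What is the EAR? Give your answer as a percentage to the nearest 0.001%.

3.554%

With continuous compounding, EAR = e^0.03492 − 1.
e^0.03492 = 1.035537, so EAR = 0.035537 = 3.554%.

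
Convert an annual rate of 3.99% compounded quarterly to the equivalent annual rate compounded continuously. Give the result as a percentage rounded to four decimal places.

EAR = (1 + 0.0399/4)^4 − 1 = 0.040501.
Equivalent continuous rate: r = ln(1 + 0.040501) = 0.039702 = 3.9702%.

3.9702%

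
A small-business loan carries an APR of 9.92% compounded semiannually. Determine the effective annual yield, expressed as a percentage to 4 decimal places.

10.1660%

EAR = (1 + 0.0992/2)^2 − 1.
= (1 + 0.049600)^2 − 1 = 1.101660 − 1 = 10.1660%.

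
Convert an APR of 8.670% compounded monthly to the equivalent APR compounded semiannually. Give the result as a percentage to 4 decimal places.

8.8281%

EAR = (1 + 0.08670/12)^12 − 1 = 0.090230.
Solve (1 + r/2)^2 = 1.090230: r/2 = 1.090230^(1/2) − 1 = 0.044141, so r = 0.088281 = 8.8281%.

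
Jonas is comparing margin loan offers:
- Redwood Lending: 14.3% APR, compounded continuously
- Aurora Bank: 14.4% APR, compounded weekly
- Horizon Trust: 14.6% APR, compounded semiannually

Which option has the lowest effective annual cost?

Redwood Lending: e^0.143 − 1 = 15.373%
Aurora Bank: (1 + 0.144/52)^52 − 1 = 15.465%
Horizon Trust: (1 + 0.146/2)^2 − 1 = 15.133%
The lowest effective annual rate is Horizon Trust at 15.133%.

Horizon Trust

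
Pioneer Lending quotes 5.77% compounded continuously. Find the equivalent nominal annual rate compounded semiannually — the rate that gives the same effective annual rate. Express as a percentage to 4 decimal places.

EAR under continuous compounding: e^0.0577 − 1 = 0.059397.
Solve (1 + r/2)^2 = 1.059397: r/2 = 1.059397^(1/2) − 1 = 0.029270, so r = 0.058540 = 5.8540%.

5.8540%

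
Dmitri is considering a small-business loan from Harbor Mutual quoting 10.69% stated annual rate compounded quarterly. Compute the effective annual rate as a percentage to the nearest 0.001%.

EAR = (1 + 0.1069/4)^4 − 1.
= 1.111262 − 1 = 11.126%.

11.126%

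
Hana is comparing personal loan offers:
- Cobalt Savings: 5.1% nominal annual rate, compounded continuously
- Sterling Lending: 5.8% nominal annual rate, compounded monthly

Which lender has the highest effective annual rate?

Cobalt Savings: e^0.051 − 1 = 5.232%
Sterling Lending: (1 + 0.058/12)^12 − 1 = 5.957%
The highest effective annual rate is Sterling Lending at 5.957%.

Sterling Lending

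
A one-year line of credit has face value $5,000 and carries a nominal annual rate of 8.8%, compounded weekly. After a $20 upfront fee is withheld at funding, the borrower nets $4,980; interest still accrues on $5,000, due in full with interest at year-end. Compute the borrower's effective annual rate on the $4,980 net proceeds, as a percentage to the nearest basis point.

9.63%

Amount owed after one year: 5,000 × (1 + 0.088/52)^52 = 5,000 × 1.091907 = $5,459.53.
Effective rate on net proceeds: 5,459.53 / 4,980 − 1 = 0.096292 = 9.63%.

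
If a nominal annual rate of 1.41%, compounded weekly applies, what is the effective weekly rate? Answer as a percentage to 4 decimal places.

0.0271%

With a nominal annual rate compounded weekly, the periodic rate is the nominal rate divided by 52.
i = 0.0141 / 52 = 0.0002712 = 0.0271%.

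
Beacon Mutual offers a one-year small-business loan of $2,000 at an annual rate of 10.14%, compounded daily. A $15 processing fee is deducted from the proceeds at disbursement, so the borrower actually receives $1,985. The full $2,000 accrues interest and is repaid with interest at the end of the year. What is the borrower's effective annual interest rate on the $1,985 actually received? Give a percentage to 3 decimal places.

11.507%

Amount owed after one year: 2,000 × (1 + 0.1014/365)^365 = 2,000 × 1.106704 = $2,213.41.
Effective rate on net proceeds: 2,213.41 / 1,985 − 1 = 0.115067 = 11.507%.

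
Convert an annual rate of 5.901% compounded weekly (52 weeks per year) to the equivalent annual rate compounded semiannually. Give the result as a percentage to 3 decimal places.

EAR = (1 + 0.05901/52)^52 − 1 = 0.060750.
Solve (1 + r/2)^2 = 1.060750: r/2 = 1.060750^(1/2) − 1 = 0.029927, so r = 0.059855 = 5.985%.

5.985%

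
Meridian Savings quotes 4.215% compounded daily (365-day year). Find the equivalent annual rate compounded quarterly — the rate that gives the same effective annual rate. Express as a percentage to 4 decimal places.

4.2370%

EAR = (1 + 0.04215/365)^365 − 1 = 0.043048.
Solve (1 + r/4)^4 = 1.043048: r/4 = 1.043048^(1/4) − 1 = 0.010593, so r = 0.042370 = 4.2370%.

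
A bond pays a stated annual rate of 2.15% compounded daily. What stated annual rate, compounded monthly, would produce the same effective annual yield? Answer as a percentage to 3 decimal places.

2.152%

EAR = (1 + 0.0215/365)^365 − 1 = 0.021732.
Solve (1 + r/12)^12 = 1.021732: r/12 = 1.021732^(1/12) − 1 = 0.001793, so r = 0.021519 = 2.152%.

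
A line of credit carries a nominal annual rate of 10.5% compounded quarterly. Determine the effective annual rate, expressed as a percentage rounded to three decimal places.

EAR = (1 + 0.105/4)^4 − 1.
= 1.109207 − 1 = 10.921%.

10.921%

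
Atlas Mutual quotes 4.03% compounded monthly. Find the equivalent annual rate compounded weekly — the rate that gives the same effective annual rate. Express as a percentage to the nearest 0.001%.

EAR = (1 + 0.0403/12)^12 − 1 = 0.041053.
Solve (1 + r/52)^52 = 1.041053: r/52 = 1.041053^(1/52) − 1 = 0.000774, so r = 0.040248 = 4.025%.

4.025%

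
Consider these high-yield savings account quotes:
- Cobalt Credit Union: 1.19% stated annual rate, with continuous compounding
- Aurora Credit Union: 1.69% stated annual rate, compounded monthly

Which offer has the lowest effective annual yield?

Cobalt Credit Union: e^0.0119 − 1 = 1.197%
Aurora Credit Union: (1 + 0.0169/12)^12 − 1 = 1.703%
The lowest effective annual rate is Cobalt Credit Union at 1.197%.

Cobalt Credit Union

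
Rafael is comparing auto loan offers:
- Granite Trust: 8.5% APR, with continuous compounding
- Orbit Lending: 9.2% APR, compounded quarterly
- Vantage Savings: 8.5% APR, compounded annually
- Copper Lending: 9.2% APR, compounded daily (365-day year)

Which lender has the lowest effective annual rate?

Granite Trust: e^0.085 − 1 = 8.872%
Orbit Lending: (1 + 0.092/4)^4 − 1 = 9.522%
Vantage Savings: compounded annually, EAR = 8.500%
Copper Lending: (1 + 0.092/365)^365 − 1 = 9.635%
The lowest effective annual rate is Vantage Savings at 8.500%.

Vantage Savings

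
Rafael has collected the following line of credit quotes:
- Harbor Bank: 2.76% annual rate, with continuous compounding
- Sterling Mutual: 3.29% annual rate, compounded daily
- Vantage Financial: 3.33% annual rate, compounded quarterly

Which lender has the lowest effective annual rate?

Harbor Bank: e^0.0276 − 1 = 2.798%
Sterling Mutual: (1 + 0.0329/365)^365 − 1 = 3.345%
Vantage Financial: (1 + 0.0333/4)^4 − 1 = 3.372%
The lowest effective annual rate is Harbor Bank at 2.798%.

Harbor Bank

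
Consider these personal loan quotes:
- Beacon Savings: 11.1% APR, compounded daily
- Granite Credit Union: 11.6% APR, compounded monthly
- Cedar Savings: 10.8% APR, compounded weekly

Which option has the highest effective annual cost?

Beacon Savings: (1 + 0.111/365)^365 − 1 = 11.738%
Granite Credit Union: (1 + 0.116/12)^12 − 1 = 12.237%
Cedar Savings: (1 + 0.108/52)^52 − 1 = 11.392%
The highest effective annual rate is Granite Credit Union at 12.237%.

Granite Credit Union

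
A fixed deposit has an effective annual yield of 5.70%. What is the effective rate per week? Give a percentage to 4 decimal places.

0.1067%

The per-week rate i satisfies (1 + i)^52 = 1 + 0.0570.
i = 1.0570^(1/52) − 1 = 0.0010666 = 0.1067%.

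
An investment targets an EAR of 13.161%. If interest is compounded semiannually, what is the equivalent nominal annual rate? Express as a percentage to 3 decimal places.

12.754%

(1 + r/2)^2 − 1 = 0.13161, so 1 + r/2 = 1.13161^(1/2).
r/2 = 0.063772, so r = 0.127543 = 12.754%.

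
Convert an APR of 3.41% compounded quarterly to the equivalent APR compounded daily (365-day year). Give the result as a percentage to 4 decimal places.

3.3957%

EAR = (1 + 0.0341/4)^4 − 1 = 0.034539.
Solve (1 + r/365)^365 = 1.034539: r/365 = 1.034539^(1/365) − 1 = 0.000093, so r = 0.033957 = 3.3957%.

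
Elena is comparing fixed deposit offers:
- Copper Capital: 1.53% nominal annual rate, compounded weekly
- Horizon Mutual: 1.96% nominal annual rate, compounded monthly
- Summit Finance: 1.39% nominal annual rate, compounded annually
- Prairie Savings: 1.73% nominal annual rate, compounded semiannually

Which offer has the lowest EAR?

Copper Capital: (1 + 0.0153/52)^52 − 1 = 1.542%
Horizon Mutual: (1 + 0.0196/12)^12 − 1 = 1.978%
Summit Finance: compounded annually, EAR = 1.390%
Prairie Savings: (1 + 0.0173/2)^2 − 1 = 1.737%
The lowest effective annual rate is Summit Finance at 1.390%.

Summit Finance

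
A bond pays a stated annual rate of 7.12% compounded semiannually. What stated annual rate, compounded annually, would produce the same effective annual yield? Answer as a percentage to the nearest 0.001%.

EAR = (1 + 0.0712/2)^2 − 1 = 0.072467.
Compounded annually, the equivalent nominal rate is the EAR itself: 7.247%.

7.247%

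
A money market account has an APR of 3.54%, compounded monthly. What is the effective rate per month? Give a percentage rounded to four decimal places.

With a nominal annual rate compounded monthly, the periodic rate is the nominal rate divided by 12.
i = 0.0354 / 12 = 0.0029500 = 0.2950%.

0.2950%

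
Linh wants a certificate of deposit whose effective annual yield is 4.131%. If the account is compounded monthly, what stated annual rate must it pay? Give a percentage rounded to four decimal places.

4.0548%

(1 + r/12)^12 − 1 = 0.04131, so 1 + r/12 = 1.04131^(1/12).
r/12 = 0.003379, so r = 0.040548 = 4.0548%.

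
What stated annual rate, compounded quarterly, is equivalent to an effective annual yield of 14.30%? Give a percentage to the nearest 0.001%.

(1 + r/4)^4 − 1 = 0.1430, so 1 + r/4 = 1.1430^(1/4).
r/4 = 0.033979, so r = 0.135914 = 13.591%.

13.591%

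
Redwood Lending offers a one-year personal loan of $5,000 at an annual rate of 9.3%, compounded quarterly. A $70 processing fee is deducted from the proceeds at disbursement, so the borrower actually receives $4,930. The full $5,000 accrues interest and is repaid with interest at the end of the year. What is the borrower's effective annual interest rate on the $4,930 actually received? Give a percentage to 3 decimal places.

Amount owed after one year: 5,000 × (1 + 0.093/4)^4 = 5,000 × 1.096294 = $5,481.47.
Effective rate on net proceeds: 5,481.47 / 4,930 − 1 = 0.111860 = 11.186%.

11.186%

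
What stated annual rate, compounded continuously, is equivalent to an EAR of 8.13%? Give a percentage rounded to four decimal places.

Continuous: nominal r satisfies e^r − 1 = 0.0813.
r = ln(1 + 0.0813) = ln(1.0813) = 0.078164 = 7.8164%.

7.8164%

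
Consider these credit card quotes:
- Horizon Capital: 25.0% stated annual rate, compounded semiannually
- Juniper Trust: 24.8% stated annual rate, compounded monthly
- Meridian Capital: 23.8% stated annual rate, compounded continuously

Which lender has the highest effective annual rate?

Horizon Capital: (1 + 0.250/2)^2 − 1 = 26.562%
Juniper Trust: (1 + 0.248/12)^12 − 1 = 27.822%
Meridian Capital: e^0.238 − 1 = 26.871%
The highest effective annual rate is Juniper Trust at 27.822%.

Juniper Trust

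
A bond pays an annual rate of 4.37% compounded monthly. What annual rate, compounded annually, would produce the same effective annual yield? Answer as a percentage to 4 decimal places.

4.4586%

EAR = (1 + 0.0437/12)^12 − 1 = 0.044586.
Compounded annually, the equivalent nominal rate is the EAR itself: 4.4586%.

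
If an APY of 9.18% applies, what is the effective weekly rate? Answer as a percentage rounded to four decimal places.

The per-week rate i satisfies (1 + i)^52 = 1 + 0.0918.
i = 1.0918^(1/52) − 1 = 0.0016904 = 0.1690%.

0.1690%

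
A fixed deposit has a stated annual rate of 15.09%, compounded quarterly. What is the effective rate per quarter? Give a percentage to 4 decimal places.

With a nominal annual rate compounded quarterly, the periodic rate is the nominal rate divided by 4.
i = 0.1509 / 4 = 0.0377250 = 3.7725%.

3.7725%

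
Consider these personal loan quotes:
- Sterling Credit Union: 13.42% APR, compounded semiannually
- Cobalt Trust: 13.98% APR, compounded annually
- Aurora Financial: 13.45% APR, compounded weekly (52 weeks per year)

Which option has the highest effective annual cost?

Sterling Credit Union: (1 + 0.1342/2)^2 − 1 = 13.870%
Cobalt Trust: compounded annually, EAR = 13.980%
Aurora Financial: (1 + 0.1345/52)^52 − 1 = 14.377%
The highest effective annual rate is Aurora Financial at 14.377%.

Aurora Financial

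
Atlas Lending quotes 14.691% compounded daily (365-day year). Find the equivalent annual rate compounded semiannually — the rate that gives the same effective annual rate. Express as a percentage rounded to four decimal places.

EAR = (1 + 0.14691/365)^365 − 1 = 0.158215.
Solve (1 + r/2)^2 = 1.158215: r/2 = 1.158215^(1/2) − 1 = 0.076204, so r = 0.152408 = 15.2408%.

15.2408%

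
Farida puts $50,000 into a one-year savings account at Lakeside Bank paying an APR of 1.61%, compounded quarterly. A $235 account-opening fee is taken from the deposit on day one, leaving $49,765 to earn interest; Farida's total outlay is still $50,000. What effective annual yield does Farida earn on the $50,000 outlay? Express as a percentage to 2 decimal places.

1.14%

Value after one year: 49,765 × (1 + 0.0161/4)^4 = 49,765 × 1.016197 = $50,571.07.
Effective yield on the $50,000 outlay: 50,571.07 / 50,000 − 1 = 0.011421 = 1.14%.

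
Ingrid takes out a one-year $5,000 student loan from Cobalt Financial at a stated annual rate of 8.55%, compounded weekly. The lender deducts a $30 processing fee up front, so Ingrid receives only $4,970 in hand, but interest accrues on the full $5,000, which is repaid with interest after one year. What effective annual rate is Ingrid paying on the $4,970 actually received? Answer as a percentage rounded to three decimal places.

9.576%

Amount owed after one year: 5,000 × (1 + 0.0855/52)^52 = 5,000 × 1.089185 = $5,445.93.
Effective rate on net proceeds: 5,445.93 / 4,970 − 1 = 0.095760 = 9.576%.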